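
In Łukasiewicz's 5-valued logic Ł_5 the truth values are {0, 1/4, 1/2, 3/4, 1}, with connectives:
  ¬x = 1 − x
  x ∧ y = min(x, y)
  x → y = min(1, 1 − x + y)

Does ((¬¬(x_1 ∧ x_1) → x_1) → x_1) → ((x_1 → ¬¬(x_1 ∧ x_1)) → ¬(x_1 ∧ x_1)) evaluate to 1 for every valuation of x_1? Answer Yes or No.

Counterexample: take x_1 = 3/4.
x_1 ∧ x_1 = 3/4 ∧ 3/4 = 3/4
¬(x_1 ∧ x_1) = ¬3/4 = 1/4
¬¬(x_1 ∧ x_1) = ¬1/4 = 3/4
¬¬(x_1 ∧ x_1) → x_1 = 3/4 → 3/4 = 1
(¬¬(x_1 ∧ x_1) → x_1) → x_1 = 1 → 3/4 = 3/4
x_1 ∧ x_1 = 3/4 ∧ 3/4 = 3/4
¬(x_1 ∧ x_1) = ¬3/4 = 1/4
¬¬(x_1 ∧ x_1) = ¬1/4 = 3/4
x_1 → ¬¬(x_1 ∧ x_1) = 3/4 → 3/4 = 1
x_1 ∧ x_1 = 3/4 ∧ 3/4 = 3/4
¬(x_1 ∧ x_1) = ¬3/4 = 1/4
(x_1 → ¬¬(x_1 ∧ x_1)) → ¬(x_1 ∧ x_1) = 1 → 1/4 = 1/4
((¬¬(x_1 ∧ x_1) → x_1) → x_1) → ((x_1 → ¬¬(x_1 ∧ x_1)) → ¬(x_1 ∧ x_1)) = 3/4 → 1/4 = 1/2
This gives 1/2 ≠ 1.

No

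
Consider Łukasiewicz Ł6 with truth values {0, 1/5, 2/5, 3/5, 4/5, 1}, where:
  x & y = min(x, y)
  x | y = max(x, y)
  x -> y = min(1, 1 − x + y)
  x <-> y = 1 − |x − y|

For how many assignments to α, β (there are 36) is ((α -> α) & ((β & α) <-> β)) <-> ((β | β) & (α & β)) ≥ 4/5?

12

value 1: 6 assignments (counts)
value 4/5: 6 assignments (counts)
value 3/5: 6 assignments
value 2/5: 6 assignments
value 1/5: 6 assignments
value 0: 6 assignments
So 12 of the 36 assignments meet the threshold.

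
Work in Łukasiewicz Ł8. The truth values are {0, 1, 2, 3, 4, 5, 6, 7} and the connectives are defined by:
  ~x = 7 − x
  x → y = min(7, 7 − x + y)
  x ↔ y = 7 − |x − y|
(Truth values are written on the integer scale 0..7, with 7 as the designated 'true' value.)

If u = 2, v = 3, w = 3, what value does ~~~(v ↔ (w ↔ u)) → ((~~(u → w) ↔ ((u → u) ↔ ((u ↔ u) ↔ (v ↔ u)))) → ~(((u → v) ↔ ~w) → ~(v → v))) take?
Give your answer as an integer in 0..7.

w ↔ u = 3 ↔ 2 = 6
v ↔ (w ↔ u) = 3 ↔ 6 = 4
~(v ↔ (w ↔ u)) = ~4 = 3
~~(v ↔ (w ↔ u)) = ~3 = 4
~~~(v ↔ (w ↔ u)) = ~4 = 3
u → w = 2 → 3 = 7
~(u → w) = ~7 = 0
~~(u → w) = ~0 = 7
u → u = 2 → 2 = 7
u ↔ u = 2 ↔ 2 = 7
v ↔ u = 3 ↔ 2 = 6
(u ↔ u) ↔ (v ↔ u) = 7 ↔ 6 = 6
(u → u) ↔ ((u ↔ u) ↔ (v ↔ u)) = 7 ↔ 6 = 6
~~(u → w) ↔ ((u → u) ↔ ((u ↔ u) ↔ (v ↔ u))) = 7 ↔ 6 = 6
u → v = 2 → 3 = 7
~w = ~3 = 4
(u → v) ↔ ~w = 7 ↔ 4 = 4
v → v = 3 → 3 = 7
~(v → v) = ~7 = 0
((u → v) ↔ ~w) → ~(v → v) = 4 → 0 = 3
~(((u → v) ↔ ~w) → ~(v → v)) = ~3 = 4
(~~(u → w) ↔ ((u → u) ↔ ((u ↔ u) ↔ (v ↔ u)))) → ~(((u → v) ↔ ~w) → ~(v → v)) = 6 → 4 = 5
~~~(v ↔ (w ↔ u)) → ((~~(u → w) ↔ ((u → u) ↔ ((u ↔ u) ↔ (v ↔ u)))) → ~(((u → v) ↔ ~w) → ~(v → v))) = 3 → 5 = 7

7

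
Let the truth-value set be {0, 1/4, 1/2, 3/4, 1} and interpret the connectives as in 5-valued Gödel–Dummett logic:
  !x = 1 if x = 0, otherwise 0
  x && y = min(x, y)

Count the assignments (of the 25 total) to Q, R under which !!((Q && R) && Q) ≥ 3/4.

16

value 1: 16 assignments (counts)
value 0: 9 assignments
So 16 of the 25 assignments meet the threshold.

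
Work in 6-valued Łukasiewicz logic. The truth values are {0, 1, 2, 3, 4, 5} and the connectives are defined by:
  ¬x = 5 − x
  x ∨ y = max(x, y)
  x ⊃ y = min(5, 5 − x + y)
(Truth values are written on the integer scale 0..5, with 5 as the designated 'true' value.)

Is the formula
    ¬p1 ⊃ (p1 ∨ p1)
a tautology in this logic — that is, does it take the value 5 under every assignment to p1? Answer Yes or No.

Counterexample: take p1 = 0.
¬p1 = ¬0 = 5
p1 ∨ p1 = 0 ∨ 0 = 0
¬p1 ⊃ (p1 ∨ p1) = 5 ⊃ 0 = 0
This gives 0 ≠ 5.

No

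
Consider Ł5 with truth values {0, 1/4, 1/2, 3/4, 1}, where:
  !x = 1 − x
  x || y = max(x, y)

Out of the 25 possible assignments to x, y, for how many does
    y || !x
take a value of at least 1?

9

value 1: 9 assignments (counts)
value 3/4: 7 assignments
value 1/2: 5 assignments
value 1/4: 3 assignments
value 0: 1 assignment
So 9 of the 25 assignments meet the threshold.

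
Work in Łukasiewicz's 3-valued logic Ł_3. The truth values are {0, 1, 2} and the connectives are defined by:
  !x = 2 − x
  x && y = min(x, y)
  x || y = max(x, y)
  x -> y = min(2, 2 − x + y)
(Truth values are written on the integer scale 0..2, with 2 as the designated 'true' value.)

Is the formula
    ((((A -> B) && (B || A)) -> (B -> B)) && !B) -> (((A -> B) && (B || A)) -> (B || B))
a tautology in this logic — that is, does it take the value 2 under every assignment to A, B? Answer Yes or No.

Counterexample: take A = 1, B = 0.
A -> B = 1 -> 0 = 1
B || A = 0 || 1 = 1
(A -> B) && (B || A) = 1 && 1 = 1
B -> B = 0 -> 0 = 2
((A -> B) && (B || A)) -> (B -> B) = 1 -> 2 = 2
!B = !0 = 2
(((A -> B) && (B || A)) -> (B -> B)) && !B = 2 && 2 = 2
A -> B = 1 -> 0 = 1
B || A = 0 || 1 = 1
(A -> B) && (B || A) = 1 && 1 = 1
B || B = 0 || 0 = 0
((A -> B) && (B || A)) -> (B || B) = 1 -> 0 = 1
((((A -> B) && (B || A)) -> (B -> B)) && !B) -> (((A -> B) && (B || A)) -> (B || B)) = 2 -> 1 = 1
This gives 1 ≠ 2.

No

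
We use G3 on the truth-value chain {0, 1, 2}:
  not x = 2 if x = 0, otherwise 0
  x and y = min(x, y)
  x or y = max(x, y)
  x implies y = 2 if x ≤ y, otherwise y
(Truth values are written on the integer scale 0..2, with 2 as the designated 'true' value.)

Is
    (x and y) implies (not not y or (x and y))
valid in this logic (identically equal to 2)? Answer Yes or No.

Yes

x = 0, y = 0 ↦ 2
x = 0, y = 1 ↦ 2
x = 0, y = 2 ↦ 2
x = 1, y = 0 ↦ 2
x = 1, y = 1 ↦ 2
x = 1, y = 2 ↦ 2
x = 2, y = 0 ↦ 2
x = 2, y = 1 ↦ 2
x = 2, y = 2 ↦ 2
Every assignment gives a value ≥ 2.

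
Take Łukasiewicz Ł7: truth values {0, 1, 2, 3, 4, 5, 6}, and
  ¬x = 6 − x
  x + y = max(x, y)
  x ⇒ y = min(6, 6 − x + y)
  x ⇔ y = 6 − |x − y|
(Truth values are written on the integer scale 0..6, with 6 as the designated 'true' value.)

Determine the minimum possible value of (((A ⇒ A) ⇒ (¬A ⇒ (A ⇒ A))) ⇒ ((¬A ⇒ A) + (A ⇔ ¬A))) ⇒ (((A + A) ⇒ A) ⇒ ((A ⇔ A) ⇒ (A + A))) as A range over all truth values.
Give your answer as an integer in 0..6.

3

Take A = 3:
A ⇒ A = 3 ⇒ 3 = 6
¬A = ¬3 = 3
A ⇒ A = 3 ⇒ 3 = 6
¬A ⇒ (A ⇒ A) = 3 ⇒ 6 = 6
(A ⇒ A) ⇒ (¬A ⇒ (A ⇒ A)) = 6 ⇒ 6 = 6
¬A = ¬3 = 3
¬A ⇒ A = 3 ⇒ 3 = 6
¬A = ¬3 = 3
A ⇔ ¬A = 3 ⇔ 3 = 6
(¬A ⇒ A) + (A ⇔ ¬A) = 6 + 6 = 6
((A ⇒ A) ⇒ (¬A ⇒ (A ⇒ A))) ⇒ ((¬A ⇒ A) + (A ⇔ ¬A)) = 6 ⇒ 6 = 6
A + A = 3 + 3 = 3
(A + A) ⇒ A = 3 ⇒ 3 = 6
A ⇔ A = 3 ⇔ 3 = 6
A + A = 3 + 3 = 3
(A ⇔ A) ⇒ (A + A) = 6 ⇒ 3 = 3
((A + A) ⇒ A) ⇒ ((A ⇔ A) ⇒ (A + A)) = 6 ⇒ 3 = 3
(((A ⇒ A) ⇒ (¬A ⇒ (A ⇒ A))) ⇒ ((¬A ⇒ A) + (A ⇔ ¬A))) ⇒ (((A + A) ⇒ A) ⇒ ((A ⇔ A) ⇒ (A + A))) = 6 ⇒ 3 = 3
No assignment yields a value below 3, so this is the minimum.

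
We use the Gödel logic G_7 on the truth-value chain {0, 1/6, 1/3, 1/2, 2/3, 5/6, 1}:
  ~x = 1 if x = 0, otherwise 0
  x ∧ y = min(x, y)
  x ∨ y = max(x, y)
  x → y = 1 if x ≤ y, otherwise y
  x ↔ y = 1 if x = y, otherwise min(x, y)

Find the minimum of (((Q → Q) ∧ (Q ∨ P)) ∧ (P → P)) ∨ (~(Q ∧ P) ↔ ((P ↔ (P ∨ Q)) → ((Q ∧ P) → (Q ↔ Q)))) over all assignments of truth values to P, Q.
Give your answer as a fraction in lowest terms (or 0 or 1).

1/6

Take P = 1/6, Q = 1/6:
Q → Q = 1/6 → 1/6 = 1
Q ∨ P = 1/6 ∨ 1/6 = 1/6
(Q → Q) ∧ (Q ∨ P) = 1 ∧ 1/6 = 1/6
P → P = 1/6 → 1/6 = 1
((Q → Q) ∧ (Q ∨ P)) ∧ (P → P) = 1/6 ∧ 1 = 1/6
Q ∧ P = 1/6 ∧ 1/6 = 1/6
~(Q ∧ P) = ~1/6 = 0
P ∨ Q = 1/6 ∨ 1/6 = 1/6
P ↔ (P ∨ Q) = 1/6 ↔ 1/6 = 1
Q ∧ P = 1/6 ∧ 1/6 = 1/6
Q ↔ Q = 1/6 ↔ 1/6 = 1
(Q ∧ P) → (Q ↔ Q) = 1/6 → 1 = 1
(P ↔ (P ∨ Q)) → ((Q ∧ P) → (Q ↔ Q)) = 1 → 1 = 1
~(Q ∧ P) ↔ ((P ↔ (P ∨ Q)) → ((Q ∧ P) → (Q ↔ Q))) = 0 ↔ 1 = 0
(((Q → Q) ∧ (Q ∨ P)) ∧ (P → P)) ∨ (~(Q ∧ P) ↔ ((P ↔ (P ∨ Q)) → ((Q ∧ P) → (Q ↔ Q)))) = 1/6 ∨ 0 = 1/6
No assignment yields a value below 1/6, so this is the minimum.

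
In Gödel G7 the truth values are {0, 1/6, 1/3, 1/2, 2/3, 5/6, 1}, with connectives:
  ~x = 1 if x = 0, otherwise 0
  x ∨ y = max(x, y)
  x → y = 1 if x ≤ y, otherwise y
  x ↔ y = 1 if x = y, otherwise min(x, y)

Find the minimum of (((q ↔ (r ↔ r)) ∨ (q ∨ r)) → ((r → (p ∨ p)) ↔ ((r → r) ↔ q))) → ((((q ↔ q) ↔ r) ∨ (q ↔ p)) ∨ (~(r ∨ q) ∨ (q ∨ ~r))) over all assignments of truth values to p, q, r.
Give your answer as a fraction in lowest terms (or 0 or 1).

1/6

Take p = 1/3, q = 1/6, r = 1/6:
r ↔ r = 1/6 ↔ 1/6 = 1
q ↔ (r ↔ r) = 1/6 ↔ 1 = 1/6
q ∨ r = 1/6 ∨ 1/6 = 1/6
(q ↔ (r ↔ r)) ∨ (q ∨ r) = 1/6 ∨ 1/6 = 1/6
p ∨ p = 1/3 ∨ 1/3 = 1/3
r → (p ∨ p) = 1/6 → 1/3 = 1
r → r = 1/6 → 1/6 = 1
(r → r) ↔ q = 1 ↔ 1/6 = 1/6
(r → (p ∨ p)) ↔ ((r → r) ↔ q) = 1 ↔ 1/6 = 1/6
((q ↔ (r ↔ r)) ∨ (q ∨ r)) → ((r → (p ∨ p)) ↔ ((r → r) ↔ q)) = 1/6 → 1/6 = 1
q ↔ q = 1/6 ↔ 1/6 = 1
(q ↔ q) ↔ r = 1 ↔ 1/6 = 1/6
q ↔ p = 1/6 ↔ 1/3 = 1/6
((q ↔ q) ↔ r) ∨ (q ↔ p) = 1/6 ∨ 1/6 = 1/6
r ∨ q = 1/6 ∨ 1/6 = 1/6
~(r ∨ q) = ~1/6 = 0
~r = ~1/6 = 0
q ∨ ~r = 1/6 ∨ 0 = 1/6
~(r ∨ q) ∨ (q ∨ ~r) = 0 ∨ 1/6 = 1/6
(((q ↔ q) ↔ r) ∨ (q ↔ p)) ∨ (~(r ∨ q) ∨ (q ∨ ~r)) = 1/6 ∨ 1/6 = 1/6
(((q ↔ (r ↔ r)) ∨ (q ∨ r)) → ((r → (p ∨ p)) ↔ ((r → r) ↔ q))) → ((((q ↔ q) ↔ r) ∨ (q ↔ p)) ∨ (~(r ∨ q) ∨ (q ∨ ~r))) = 1 → 1/6 = 1/6
No assignment yields a value below 1/6, so this is the minimum.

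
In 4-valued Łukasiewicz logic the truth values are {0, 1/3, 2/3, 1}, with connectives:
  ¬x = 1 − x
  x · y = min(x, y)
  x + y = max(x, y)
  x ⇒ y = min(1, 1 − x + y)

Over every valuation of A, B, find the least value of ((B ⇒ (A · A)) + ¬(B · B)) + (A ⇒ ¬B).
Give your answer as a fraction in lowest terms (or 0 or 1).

2/3

Take A = 1/3, B = 1:
A · A = 1/3 · 1/3 = 1/3
B ⇒ (A · A) = 1 ⇒ 1/3 = 1/3
B · B = 1 · 1 = 1
¬(B · B) = ¬1 = 0
(B ⇒ (A · A)) + ¬(B · B) = 1/3 + 0 = 1/3
¬B = ¬1 = 0
A ⇒ ¬B = 1/3 ⇒ 0 = 2/3
((B ⇒ (A · A)) + ¬(B · B)) + (A ⇒ ¬B) = 1/3 + 2/3 = 2/3
No assignment yields a value below 2/3, so this is the minimum.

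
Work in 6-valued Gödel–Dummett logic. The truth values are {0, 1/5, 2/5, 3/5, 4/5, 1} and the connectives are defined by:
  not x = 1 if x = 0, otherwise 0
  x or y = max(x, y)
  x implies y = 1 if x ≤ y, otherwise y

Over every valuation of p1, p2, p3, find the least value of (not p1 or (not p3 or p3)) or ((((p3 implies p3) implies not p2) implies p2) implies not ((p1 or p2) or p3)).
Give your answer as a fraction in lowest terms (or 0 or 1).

1/5

Take p1 = 1/5, p2 = 1/5, p3 = 1/5:
not p1 = not 1/5 = 0
not p3 = not 1/5 = 0
not p3 or p3 = 0 or 1/5 = 1/5
not p1 or (not p3 or p3) = 0 or 1/5 = 1/5
p3 implies p3 = 1/5 implies 1/5 = 1
not p2 = not 1/5 = 0
(p3 implies p3) implies not p2 = 1 implies 0 = 0
((p3 implies p3) implies not p2) implies p2 = 0 implies 1/5 = 1
p1 or p2 = 1/5 or 1/5 = 1/5
(p1 or p2) or p3 = 1/5 or 1/5 = 1/5
not ((p1 or p2) or p3) = not 1/5 = 0
(((p3 implies p3) implies not p2) implies p2) implies not ((p1 or p2) or p3) = 1 implies 0 = 0
(not p1 or (not p3 or p3)) or ((((p3 implies p3) implies not p2) implies p2) implies not ((p1 or p2) or p3)) = 1/5 or 0 = 1/5
No assignment yields a value below 1/5, so this is the minimum.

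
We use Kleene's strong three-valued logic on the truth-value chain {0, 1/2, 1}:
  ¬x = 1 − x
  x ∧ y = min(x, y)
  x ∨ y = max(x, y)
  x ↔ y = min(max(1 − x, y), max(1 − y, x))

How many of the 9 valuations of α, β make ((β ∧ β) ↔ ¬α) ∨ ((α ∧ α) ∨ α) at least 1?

α = 0, β = 0 ↦ 0  <
α = 0, β = 1/2 ↦ 1/2  <
α = 0, β = 1 ↦ 1  ≥
α = 1/2, β = 0 ↦ 1/2  <
α = 1/2, β = 1/2 ↦ 1/2  <
α = 1/2, β = 1 ↦ 1/2  <
α = 1, β = 0 ↦ 1  ≥
α = 1, β = 1/2 ↦ 1  ≥
α = 1, β = 1 ↦ 1  ≥
So 4 of the 9 assignments meet the threshold.

4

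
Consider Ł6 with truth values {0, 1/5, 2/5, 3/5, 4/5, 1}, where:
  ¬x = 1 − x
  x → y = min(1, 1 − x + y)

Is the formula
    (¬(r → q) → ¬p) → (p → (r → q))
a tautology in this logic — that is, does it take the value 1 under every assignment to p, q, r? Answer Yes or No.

At p = 4/5, q = 2/5, r = 2/5, for instance:
r → q = 2/5 → 2/5 = 1
¬(r → q) = ¬1 = 0
¬p = ¬4/5 = 1/5
¬(r → q) → ¬p = 0 → 1/5 = 1
p → (r → q) = 4/5 → 1 = 1
(¬(r → q) → ¬p) → (p → (r → q)) = 1 → 1 = 1
and checking the remaining 215 assignments likewise gives ≥ 1 in every case.

Yes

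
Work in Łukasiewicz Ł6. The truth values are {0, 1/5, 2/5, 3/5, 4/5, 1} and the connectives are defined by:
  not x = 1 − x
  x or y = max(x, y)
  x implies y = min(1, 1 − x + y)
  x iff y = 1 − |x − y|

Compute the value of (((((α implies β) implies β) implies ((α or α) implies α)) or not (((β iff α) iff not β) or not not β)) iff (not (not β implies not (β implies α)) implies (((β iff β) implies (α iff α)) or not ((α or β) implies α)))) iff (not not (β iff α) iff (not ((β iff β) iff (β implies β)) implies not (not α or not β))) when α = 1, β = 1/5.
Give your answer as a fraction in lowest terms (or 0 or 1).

α implies β = 1 implies 1/5 = 1/5
(α implies β) implies β = 1/5 implies 1/5 = 1
α or α = 1 or 1 = 1
(α or α) implies α = 1 implies 1 = 1
((α implies β) implies β) implies ((α or α) implies α) = 1 implies 1 = 1
β iff α = 1/5 iff 1 = 1/5
not β = not 1/5 = 4/5
(β iff α) iff not β = 1/5 iff 4/5 = 2/5
not β = not 1/5 = 4/5
not not β = not 4/5 = 1/5
((β iff α) iff not β) or not not β = 2/5 or 1/5 = 2/5
not (((β iff α) iff not β) or not not β) = not 2/5 = 3/5
(((α implies β) implies β) implies ((α or α) implies α)) or not (((β iff α) iff not β) or not not β) = 1 or 3/5 = 1
not β = not 1/5 = 4/5
β implies α = 1/5 implies 1 = 1
not (β implies α) = not 1 = 0
not β implies not (β implies α) = 4/5 implies 0 = 1/5
not (not β implies not (β implies α)) = not 1/5 = 4/5
β iff β = 1/5 iff 1/5 = 1
α iff α = 1 iff 1 = 1
(β iff β) implies (α iff α) = 1 implies 1 = 1
α or β = 1 or 1/5 = 1
(α or β) implies α = 1 implies 1 = 1
not ((α or β) implies α) = not 1 = 0
((β iff β) implies (α iff α)) or not ((α or β) implies α) = 1 or 0 = 1
not (not β implies not (β implies α)) implies (((β iff β) implies (α iff α)) or not ((α or β) implies α)) = 4/5 implies 1 = 1
((((α implies β) implies β) implies ((α or α) implies α)) or not (((β iff α) iff not β) or not not β)) iff (not (not β implies not (β implies α)) implies (((β iff β) implies (α iff α)) or not ((α or β) implies α))) = 1 iff 1 = 1
β iff α = 1/5 iff 1 = 1/5
not (β iff α) = not 1/5 = 4/5
not not (β iff α) = not 4/5 = 1/5
β iff β = 1/5 iff 1/5 = 1
β implies β = 1/5 implies 1/5 = 1
(β iff β) iff (β implies β) = 1 iff 1 = 1
not ((β iff β) iff (β implies β)) = not 1 = 0
not α = not 1 = 0
not β = not 1/5 = 4/5
not α or not β = 0 or 4/5 = 4/5
not (not α or not β) = not 4/5 = 1/5
not ((β iff β) iff (β implies β)) implies not (not α or not β) = 0 implies 1/5 = 1
not not (β iff α) iff (not ((β iff β) iff (β implies β)) implies not (not α or not β)) = 1/5 iff 1 = 1/5
(((((α implies β) implies β) implies ((α or α) implies α)) or not (((β iff α) iff not β) or not not β)) iff (not (not β implies not (β implies α)) implies (((β iff β) implies (α iff α)) or not ((α or β) implies α)))) iff (not not (β iff α) iff (not ((β iff β) iff (β implies β)) implies not (not α or not β))) = 1 iff 1/5 = 1/5

1/5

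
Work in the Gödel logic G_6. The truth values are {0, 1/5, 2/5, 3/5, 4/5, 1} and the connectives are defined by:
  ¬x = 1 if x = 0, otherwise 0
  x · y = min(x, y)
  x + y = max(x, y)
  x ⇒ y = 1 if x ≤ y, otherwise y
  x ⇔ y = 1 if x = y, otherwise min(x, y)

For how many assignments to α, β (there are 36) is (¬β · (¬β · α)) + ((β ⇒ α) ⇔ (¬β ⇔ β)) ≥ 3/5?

value 1: 6 assignments (counts)
value 4/5: 1 assignment (counts)
value 3/5: 1 assignment (counts)
value 2/5: 1 assignment
value 1/5: 1 assignment
value 0: 26 assignments
So 8 of the 36 assignments meet the threshold.

8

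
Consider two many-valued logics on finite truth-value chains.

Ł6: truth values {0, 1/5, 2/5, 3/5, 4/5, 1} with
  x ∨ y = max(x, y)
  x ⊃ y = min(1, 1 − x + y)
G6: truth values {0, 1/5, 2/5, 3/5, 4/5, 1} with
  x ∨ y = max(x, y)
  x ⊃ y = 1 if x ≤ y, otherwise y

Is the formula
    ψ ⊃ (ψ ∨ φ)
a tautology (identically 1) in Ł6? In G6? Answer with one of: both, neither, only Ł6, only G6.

In Ł6: every assignment gives 1 — tautology.
In G6: every assignment gives 1 — tautology.

both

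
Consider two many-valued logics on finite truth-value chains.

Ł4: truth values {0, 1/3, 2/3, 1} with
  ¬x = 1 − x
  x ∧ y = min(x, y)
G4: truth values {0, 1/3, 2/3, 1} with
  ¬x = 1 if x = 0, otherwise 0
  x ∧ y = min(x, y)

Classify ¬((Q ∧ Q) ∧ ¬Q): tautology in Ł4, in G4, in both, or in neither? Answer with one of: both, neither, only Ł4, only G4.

In Ł4: at Q = 1/3 the value is 2/3 — not a tautology.
In G4: every assignment gives 1 — tautology.

only G4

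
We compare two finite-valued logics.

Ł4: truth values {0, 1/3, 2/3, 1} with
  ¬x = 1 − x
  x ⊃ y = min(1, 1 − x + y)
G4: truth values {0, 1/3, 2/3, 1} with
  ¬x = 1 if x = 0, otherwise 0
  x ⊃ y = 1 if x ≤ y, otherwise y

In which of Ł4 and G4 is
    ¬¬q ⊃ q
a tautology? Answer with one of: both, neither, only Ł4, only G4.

only Ł4

In Ł4: every assignment gives 1 — tautology.
In G4: at q = 1/3 the value is 1/3 — not a tautology.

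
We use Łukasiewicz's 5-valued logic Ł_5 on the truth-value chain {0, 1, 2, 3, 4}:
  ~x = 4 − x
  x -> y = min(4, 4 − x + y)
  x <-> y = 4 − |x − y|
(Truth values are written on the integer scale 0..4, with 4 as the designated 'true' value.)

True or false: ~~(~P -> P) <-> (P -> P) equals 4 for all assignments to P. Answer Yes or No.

Counterexample: take P = 0.
~P = ~0 = 4
~P -> P = 4 -> 0 = 0
~(~P -> P) = ~0 = 4
~~(~P -> P) = ~4 = 0
P -> P = 0 -> 0 = 4
~~(~P -> P) <-> (P -> P) = 0 <-> 4 = 0
This gives 0 ≠ 4.

No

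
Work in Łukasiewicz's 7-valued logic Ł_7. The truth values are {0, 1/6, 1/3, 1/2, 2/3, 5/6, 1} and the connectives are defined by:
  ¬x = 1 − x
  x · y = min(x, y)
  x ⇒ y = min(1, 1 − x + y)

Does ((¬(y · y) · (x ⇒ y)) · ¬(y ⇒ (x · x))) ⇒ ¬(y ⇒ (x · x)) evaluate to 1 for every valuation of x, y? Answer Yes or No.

Yes

At x = 1/3, y = 2/3, for instance:
y · y = 2/3 · 2/3 = 2/3
¬(y · y) = ¬2/3 = 1/3
x ⇒ y = 1/3 ⇒ 2/3 = 1
¬(y · y) · (x ⇒ y) = 1/3 · 1 = 1/3
x · x = 1/3 · 1/3 = 1/3
y ⇒ (x · x) = 2/3 ⇒ 1/3 = 2/3
¬(y ⇒ (x · x)) = ¬2/3 = 1/3
(¬(y · y) · (x ⇒ y)) · ¬(y ⇒ (x · x)) = 1/3 · 1/3 = 1/3
((¬(y · y) · (x ⇒ y)) · ¬(y ⇒ (x · x))) ⇒ ¬(y ⇒ (x · x)) = 1/3 ⇒ 1/3 = 1
and checking the remaining 48 assignments likewise gives ≥ 1 in every case.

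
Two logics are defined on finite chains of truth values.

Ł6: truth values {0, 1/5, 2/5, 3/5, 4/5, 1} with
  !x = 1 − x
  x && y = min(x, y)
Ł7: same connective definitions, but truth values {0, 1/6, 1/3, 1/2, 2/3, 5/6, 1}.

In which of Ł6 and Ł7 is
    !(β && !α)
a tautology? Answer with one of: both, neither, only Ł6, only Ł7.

neither

In Ł6: at α = 0, β = 1/5 the value is 4/5 — not a tautology.
In Ł7: at α = 0, β = 1/6 the value is 5/6 — not a tautology.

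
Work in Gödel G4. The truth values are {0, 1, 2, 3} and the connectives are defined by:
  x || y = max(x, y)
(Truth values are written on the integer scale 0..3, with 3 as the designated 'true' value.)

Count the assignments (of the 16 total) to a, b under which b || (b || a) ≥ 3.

a = 0, b = 0 ↦ 0  <
a = 0, b = 1 ↦ 1  <
a = 0, b = 2 ↦ 2  <
a = 0, b = 3 ↦ 3  ≥
a = 1, b = 0 ↦ 1  <
a = 1, b = 1 ↦ 1  <
a = 1, b = 2 ↦ 2  <
a = 1, b = 3 ↦ 3  ≥
a = 2, b = 0 ↦ 2  <
a = 2, b = 1 ↦ 2  <
a = 2, b = 2 ↦ 2  <
a = 2, b = 3 ↦ 3  ≥
a = 3, b = 0 ↦ 3  ≥
a = 3, b = 1 ↦ 3  ≥
a = 3, b = 2 ↦ 3  ≥
a = 3, b = 3 ↦ 3  ≥
So 7 of the 16 assignments meet the threshold.

7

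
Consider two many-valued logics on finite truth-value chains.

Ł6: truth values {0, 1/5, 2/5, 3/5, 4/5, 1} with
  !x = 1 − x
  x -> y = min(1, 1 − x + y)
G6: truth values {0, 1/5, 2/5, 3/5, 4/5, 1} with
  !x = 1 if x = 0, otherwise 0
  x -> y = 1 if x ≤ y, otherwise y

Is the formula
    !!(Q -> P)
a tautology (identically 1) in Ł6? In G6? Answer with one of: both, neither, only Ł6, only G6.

neither

In Ł6: at P = 0, Q = 1/5 the value is 4/5 — not a tautology.
In G6: at P = 0, Q = 1/5 the value is 0 — not a tautology.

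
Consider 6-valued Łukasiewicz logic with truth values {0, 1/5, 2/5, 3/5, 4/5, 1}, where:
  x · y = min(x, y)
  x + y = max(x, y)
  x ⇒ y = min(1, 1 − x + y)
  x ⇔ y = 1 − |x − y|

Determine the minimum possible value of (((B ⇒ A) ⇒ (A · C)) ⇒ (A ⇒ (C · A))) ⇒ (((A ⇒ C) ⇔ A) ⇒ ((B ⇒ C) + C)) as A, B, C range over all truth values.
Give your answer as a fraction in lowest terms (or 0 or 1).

Take A = 2/5, B = 1, C = 0:
B ⇒ A = 1 ⇒ 2/5 = 2/5
A · C = 2/5 · 0 = 0
(B ⇒ A) ⇒ (A · C) = 2/5 ⇒ 0 = 3/5
C · A = 0 · 2/5 = 0
A ⇒ (C · A) = 2/5 ⇒ 0 = 3/5
((B ⇒ A) ⇒ (A · C)) ⇒ (A ⇒ (C · A)) = 3/5 ⇒ 3/5 = 1
A ⇒ C = 2/5 ⇒ 0 = 3/5
(A ⇒ C) ⇔ A = 3/5 ⇔ 2/5 = 4/5
B ⇒ C = 1 ⇒ 0 = 0
(B ⇒ C) + C = 0 + 0 = 0
((A ⇒ C) ⇔ A) ⇒ ((B ⇒ C) + C) = 4/5 ⇒ 0 = 1/5
(((B ⇒ A) ⇒ (A · C)) ⇒ (A ⇒ (C · A))) ⇒ (((A ⇒ C) ⇔ A) ⇒ ((B ⇒ C) + C)) = 1 ⇒ 1/5 = 1/5
No assignment yields a value below 1/5, so this is the minimum.

1/5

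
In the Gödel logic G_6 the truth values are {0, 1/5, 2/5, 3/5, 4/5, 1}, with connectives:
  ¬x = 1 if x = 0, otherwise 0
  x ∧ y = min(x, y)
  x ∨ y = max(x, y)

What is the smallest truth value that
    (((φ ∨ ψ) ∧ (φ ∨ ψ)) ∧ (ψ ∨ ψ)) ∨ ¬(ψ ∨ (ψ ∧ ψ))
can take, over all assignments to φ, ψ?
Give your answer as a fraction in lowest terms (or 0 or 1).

Take φ = 0, ψ = 1/5:
φ ∨ ψ = 0 ∨ 1/5 = 1/5
φ ∨ ψ = 0 ∨ 1/5 = 1/5
(φ ∨ ψ) ∧ (φ ∨ ψ) = 1/5 ∧ 1/5 = 1/5
ψ ∨ ψ = 1/5 ∨ 1/5 = 1/5
((φ ∨ ψ) ∧ (φ ∨ ψ)) ∧ (ψ ∨ ψ) = 1/5 ∧ 1/5 = 1/5
ψ ∧ ψ = 1/5 ∧ 1/5 = 1/5
ψ ∨ (ψ ∧ ψ) = 1/5 ∨ 1/5 = 1/5
¬(ψ ∨ (ψ ∧ ψ)) = ¬1/5 = 0
(((φ ∨ ψ) ∧ (φ ∨ ψ)) ∧ (ψ ∨ ψ)) ∨ ¬(ψ ∨ (ψ ∧ ψ)) = 1/5 ∨ 0 = 1/5
No assignment yields a value below 1/5, so this is the minimum.

1/5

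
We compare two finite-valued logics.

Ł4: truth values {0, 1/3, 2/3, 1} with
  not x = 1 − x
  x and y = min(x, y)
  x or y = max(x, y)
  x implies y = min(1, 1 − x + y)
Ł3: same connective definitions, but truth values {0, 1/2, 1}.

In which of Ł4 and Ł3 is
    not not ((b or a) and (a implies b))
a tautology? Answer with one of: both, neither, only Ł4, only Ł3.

In Ł4: at a = 0, b = 0 the value is 0 — not a tautology.
In Ł3: at a = 0, b = 0 the value is 0 — not a tautology.

neither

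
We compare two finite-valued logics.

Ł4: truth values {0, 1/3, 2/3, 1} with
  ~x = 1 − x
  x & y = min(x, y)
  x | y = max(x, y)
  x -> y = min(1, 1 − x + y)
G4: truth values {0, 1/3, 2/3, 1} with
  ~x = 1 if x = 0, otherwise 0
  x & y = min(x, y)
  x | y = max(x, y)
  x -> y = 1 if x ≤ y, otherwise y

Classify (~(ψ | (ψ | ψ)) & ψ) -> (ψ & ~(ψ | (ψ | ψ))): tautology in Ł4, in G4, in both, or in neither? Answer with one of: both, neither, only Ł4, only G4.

both

In Ł4: every assignment gives 1 — tautology.
In G4: every assignment gives 1 — tautology.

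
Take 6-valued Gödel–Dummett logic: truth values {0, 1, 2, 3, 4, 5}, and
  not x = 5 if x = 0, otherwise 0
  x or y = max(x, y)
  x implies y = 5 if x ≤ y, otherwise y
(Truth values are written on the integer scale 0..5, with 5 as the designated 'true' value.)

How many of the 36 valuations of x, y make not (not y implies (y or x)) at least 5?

value 5: 1 assignment (counts)
value 0: 35 assignments
So 1 of the 36 assignments meets the threshold.

1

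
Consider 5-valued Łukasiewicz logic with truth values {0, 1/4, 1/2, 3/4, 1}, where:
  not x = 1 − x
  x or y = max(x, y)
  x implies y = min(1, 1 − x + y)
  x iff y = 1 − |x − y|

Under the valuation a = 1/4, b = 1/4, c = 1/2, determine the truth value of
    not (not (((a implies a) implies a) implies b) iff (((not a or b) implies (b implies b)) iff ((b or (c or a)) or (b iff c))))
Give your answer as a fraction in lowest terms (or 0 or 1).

3/4

a implies a = 1/4 implies 1/4 = 1
(a implies a) implies a = 1 implies 1/4 = 1/4
((a implies a) implies a) implies b = 1/4 implies 1/4 = 1
not (((a implies a) implies a) implies b) = not 1 = 0
not a = not 1/4 = 3/4
not a or b = 3/4 or 1/4 = 3/4
b implies b = 1/4 implies 1/4 = 1
(not a or b) implies (b implies b) = 3/4 implies 1 = 1
c or a = 1/2 or 1/4 = 1/2
b or (c or a) = 1/4 or 1/2 = 1/2
b iff c = 1/4 iff 1/2 = 3/4
(b or (c or a)) or (b iff c) = 1/2 or 3/4 = 3/4
((not a or b) implies (b implies b)) iff ((b or (c or a)) or (b iff c)) = 1 iff 3/4 = 3/4
not (((a implies a) implies a) implies b) iff (((not a or b) implies (b implies b)) iff ((b or (c or a)) or (b iff c))) = 0 iff 3/4 = 1/4
not (not (((a implies a) implies a) implies b) iff (((not a or b) implies (b implies b)) iff ((b or (c or a)) or (b iff c)))) = not 1/4 = 3/4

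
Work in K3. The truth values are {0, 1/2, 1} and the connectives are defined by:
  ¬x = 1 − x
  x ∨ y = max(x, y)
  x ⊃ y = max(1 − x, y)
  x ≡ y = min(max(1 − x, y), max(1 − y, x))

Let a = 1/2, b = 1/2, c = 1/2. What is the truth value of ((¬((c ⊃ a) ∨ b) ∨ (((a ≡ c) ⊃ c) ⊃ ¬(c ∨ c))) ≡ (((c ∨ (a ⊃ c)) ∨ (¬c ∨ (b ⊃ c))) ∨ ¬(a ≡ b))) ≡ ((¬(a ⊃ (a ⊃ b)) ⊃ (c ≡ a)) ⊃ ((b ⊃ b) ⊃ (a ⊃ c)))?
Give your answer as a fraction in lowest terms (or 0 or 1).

c ⊃ a = 1/2 ⊃ 1/2 = 1/2
(c ⊃ a) ∨ b = 1/2 ∨ 1/2 = 1/2
¬((c ⊃ a) ∨ b) = ¬1/2 = 1/2
a ≡ c = 1/2 ≡ 1/2 = 1/2
(a ≡ c) ⊃ c = 1/2 ⊃ 1/2 = 1/2
c ∨ c = 1/2 ∨ 1/2 = 1/2
¬(c ∨ c) = ¬1/2 = 1/2
((a ≡ c) ⊃ c) ⊃ ¬(c ∨ c) = 1/2 ⊃ 1/2 = 1/2
¬((c ⊃ a) ∨ b) ∨ (((a ≡ c) ⊃ c) ⊃ ¬(c ∨ c)) = 1/2 ∨ 1/2 = 1/2
a ⊃ c = 1/2 ⊃ 1/2 = 1/2
c ∨ (a ⊃ c) = 1/2 ∨ 1/2 = 1/2
¬c = ¬1/2 = 1/2
b ⊃ c = 1/2 ⊃ 1/2 = 1/2
¬c ∨ (b ⊃ c) = 1/2 ∨ 1/2 = 1/2
(c ∨ (a ⊃ c)) ∨ (¬c ∨ (b ⊃ c)) = 1/2 ∨ 1/2 = 1/2
a ≡ b = 1/2 ≡ 1/2 = 1/2
¬(a ≡ b) = ¬1/2 = 1/2
((c ∨ (a ⊃ c)) ∨ (¬c ∨ (b ⊃ c))) ∨ ¬(a ≡ b) = 1/2 ∨ 1/2 = 1/2
(¬((c ⊃ a) ∨ b) ∨ (((a ≡ c) ⊃ c) ⊃ ¬(c ∨ c))) ≡ (((c ∨ (a ⊃ c)) ∨ (¬c ∨ (b ⊃ c))) ∨ ¬(a ≡ b)) = 1/2 ≡ 1/2 = 1/2
a ⊃ b = 1/2 ⊃ 1/2 = 1/2
a ⊃ (a ⊃ b) = 1/2 ⊃ 1/2 = 1/2
¬(a ⊃ (a ⊃ b)) = ¬1/2 = 1/2
c ≡ a = 1/2 ≡ 1/2 = 1/2
¬(a ⊃ (a ⊃ b)) ⊃ (c ≡ a) = 1/2 ⊃ 1/2 = 1/2
b ⊃ b = 1/2 ⊃ 1/2 = 1/2
a ⊃ c = 1/2 ⊃ 1/2 = 1/2
(b ⊃ b) ⊃ (a ⊃ c) = 1/2 ⊃ 1/2 = 1/2
(¬(a ⊃ (a ⊃ b)) ⊃ (c ≡ a)) ⊃ ((b ⊃ b) ⊃ (a ⊃ c)) = 1/2 ⊃ 1/2 = 1/2
((¬((c ⊃ a) ∨ b) ∨ (((a ≡ c) ⊃ c) ⊃ ¬(c ∨ c))) ≡ (((c ∨ (a ⊃ c)) ∨ (¬c ∨ (b ⊃ c))) ∨ ¬(a ≡ b))) ≡ ((¬(a ⊃ (a ⊃ b)) ⊃ (c ≡ a)) ⊃ ((b ⊃ b) ⊃ (a ⊃ c))) = 1/2 ≡ 1/2 = 1/2

1/2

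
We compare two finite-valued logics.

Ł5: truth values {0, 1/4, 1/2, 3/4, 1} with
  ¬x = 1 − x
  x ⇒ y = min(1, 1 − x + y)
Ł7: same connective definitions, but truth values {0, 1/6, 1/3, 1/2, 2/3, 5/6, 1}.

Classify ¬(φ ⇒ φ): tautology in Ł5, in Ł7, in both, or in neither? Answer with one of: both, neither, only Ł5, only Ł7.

In Ł5: at φ = 0 the value is 0 — not a tautology.
In Ł7: at φ = 0 the value is 0 — not a tautology.

neither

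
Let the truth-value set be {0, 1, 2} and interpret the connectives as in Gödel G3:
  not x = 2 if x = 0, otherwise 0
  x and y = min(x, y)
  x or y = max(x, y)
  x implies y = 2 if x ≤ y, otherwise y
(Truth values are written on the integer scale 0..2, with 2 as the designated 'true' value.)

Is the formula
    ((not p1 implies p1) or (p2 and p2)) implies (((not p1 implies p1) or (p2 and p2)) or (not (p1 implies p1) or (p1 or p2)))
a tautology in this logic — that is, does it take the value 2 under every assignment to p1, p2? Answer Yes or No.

p1 = 0, p2 = 0 ↦ 2
p1 = 0, p2 = 1 ↦ 2
p1 = 0, p2 = 2 ↦ 2
p1 = 1, p2 = 0 ↦ 2
p1 = 1, p2 = 1 ↦ 2
p1 = 1, p2 = 2 ↦ 2
p1 = 2, p2 = 0 ↦ 2
p1 = 2, p2 = 1 ↦ 2
p1 = 2, p2 = 2 ↦ 2
Every assignment gives a value ≥ 2.

Yes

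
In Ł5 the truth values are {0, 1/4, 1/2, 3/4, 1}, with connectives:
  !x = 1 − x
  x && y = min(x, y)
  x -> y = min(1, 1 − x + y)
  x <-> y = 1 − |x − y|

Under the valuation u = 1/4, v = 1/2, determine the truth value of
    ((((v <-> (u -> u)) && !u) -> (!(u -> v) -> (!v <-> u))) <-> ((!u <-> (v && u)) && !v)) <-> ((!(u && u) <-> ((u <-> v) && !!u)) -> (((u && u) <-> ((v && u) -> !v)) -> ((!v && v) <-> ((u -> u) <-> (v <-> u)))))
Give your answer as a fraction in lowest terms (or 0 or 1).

1/2

u -> u = 1/4 -> 1/4 = 1
v <-> (u -> u) = 1/2 <-> 1 = 1/2
!u = !1/4 = 3/4
(v <-> (u -> u)) && !u = 1/2 && 3/4 = 1/2
u -> v = 1/4 -> 1/2 = 1
!(u -> v) = !1 = 0
!v = !1/2 = 1/2
!v <-> u = 1/2 <-> 1/4 = 3/4
!(u -> v) -> (!v <-> u) = 0 -> 3/4 = 1
((v <-> (u -> u)) && !u) -> (!(u -> v) -> (!v <-> u)) = 1/2 -> 1 = 1
!u = !1/4 = 3/4
v && u = 1/2 && 1/4 = 1/4
!u <-> (v && u) = 3/4 <-> 1/4 = 1/2
!v = !1/2 = 1/2
(!u <-> (v && u)) && !v = 1/2 && 1/2 = 1/2
(((v <-> (u -> u)) && !u) -> (!(u -> v) -> (!v <-> u))) <-> ((!u <-> (v && u)) && !v) = 1 <-> 1/2 = 1/2
u && u = 1/4 && 1/4 = 1/4
!(u && u) = !1/4 = 3/4
u <-> v = 1/4 <-> 1/2 = 3/4
!u = !1/4 = 3/4
!!u = !3/4 = 1/4
(u <-> v) && !!u = 3/4 && 1/4 = 1/4
!(u && u) <-> ((u <-> v) && !!u) = 3/4 <-> 1/4 = 1/2
u && u = 1/4 && 1/4 = 1/4
v && u = 1/2 && 1/4 = 1/4
!v = !1/2 = 1/2
(v && u) -> !v = 1/4 -> 1/2 = 1
(u && u) <-> ((v && u) -> !v) = 1/4 <-> 1 = 1/4
!v = !1/2 = 1/2
!v && v = 1/2 && 1/2 = 1/2
u -> u = 1/4 -> 1/4 = 1
v <-> u = 1/2 <-> 1/4 = 3/4
(u -> u) <-> (v <-> u) = 1 <-> 3/4 = 3/4
(!v && v) <-> ((u -> u) <-> (v <-> u)) = 1/2 <-> 3/4 = 3/4
((u && u) <-> ((v && u) -> !v)) -> ((!v && v) <-> ((u -> u) <-> (v <-> u))) = 1/4 -> 3/4 = 1
(!(u && u) <-> ((u <-> v) && !!u)) -> (((u && u) <-> ((v && u) -> !v)) -> ((!v && v) <-> ((u -> u) <-> (v <-> u)))) = 1/2 -> 1 = 1
((((v <-> (u -> u)) && !u) -> (!(u -> v) -> (!v <-> u))) <-> ((!u <-> (v && u)) && !v)) <-> ((!(u && u) <-> ((u <-> v) && !!u)) -> (((u && u) <-> ((v && u) -> !v)) -> ((!v && v) <-> ((u -> u) <-> (v <-> u))))) = 1/2 <-> 1 = 1/2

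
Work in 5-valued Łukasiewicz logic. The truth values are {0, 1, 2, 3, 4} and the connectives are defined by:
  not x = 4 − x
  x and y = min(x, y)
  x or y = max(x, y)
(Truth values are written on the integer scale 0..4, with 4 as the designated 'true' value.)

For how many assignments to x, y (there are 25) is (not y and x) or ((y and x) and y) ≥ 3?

8

value 4: 2 assignments (counts)
value 3: 6 assignments (counts)
value 2: 7 assignments
value 1: 5 assignments
value 0: 5 assignments
So 8 of the 25 assignments meet the threshold.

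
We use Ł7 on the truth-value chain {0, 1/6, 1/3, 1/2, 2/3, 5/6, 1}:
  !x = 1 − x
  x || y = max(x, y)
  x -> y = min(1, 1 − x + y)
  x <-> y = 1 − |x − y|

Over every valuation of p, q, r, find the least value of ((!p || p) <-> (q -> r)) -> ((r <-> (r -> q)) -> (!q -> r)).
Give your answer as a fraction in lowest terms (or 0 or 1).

Take p = 0, q = 0, r = 1/2:
!p = !0 = 1
!p || p = 1 || 0 = 1
q -> r = 0 -> 1/2 = 1
(!p || p) <-> (q -> r) = 1 <-> 1 = 1
r -> q = 1/2 -> 0 = 1/2
r <-> (r -> q) = 1/2 <-> 1/2 = 1
!q = !0 = 1
!q -> r = 1 -> 1/2 = 1/2
(r <-> (r -> q)) -> (!q -> r) = 1 -> 1/2 = 1/2
((!p || p) <-> (q -> r)) -> ((r <-> (r -> q)) -> (!q -> r)) = 1 -> 1/2 = 1/2
No assignment yields a value below 1/2, so this is the minimum.

1/2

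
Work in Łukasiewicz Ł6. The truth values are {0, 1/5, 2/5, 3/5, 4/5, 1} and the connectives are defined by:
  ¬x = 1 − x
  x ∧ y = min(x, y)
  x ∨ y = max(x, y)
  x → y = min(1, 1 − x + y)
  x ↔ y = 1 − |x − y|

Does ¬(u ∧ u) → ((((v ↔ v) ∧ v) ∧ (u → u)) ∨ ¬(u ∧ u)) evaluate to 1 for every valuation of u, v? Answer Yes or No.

At u = 1/5, v = 4/5, for instance:
u ∧ u = 1/5 ∧ 1/5 = 1/5
¬(u ∧ u) = ¬1/5 = 4/5
v ↔ v = 4/5 ↔ 4/5 = 1
(v ↔ v) ∧ v = 1 ∧ 4/5 = 4/5
u → u = 1/5 → 1/5 = 1
((v ↔ v) ∧ v) ∧ (u → u) = 4/5 ∧ 1 = 4/5
(((v ↔ v) ∧ v) ∧ (u → u)) ∨ ¬(u ∧ u) = 4/5 ∨ 4/5 = 4/5
¬(u ∧ u) → ((((v ↔ v) ∧ v) ∧ (u → u)) ∨ ¬(u ∧ u)) = 4/5 → 4/5 = 1
and checking the remaining 35 assignments likewise gives ≥ 1 in every case.

Yes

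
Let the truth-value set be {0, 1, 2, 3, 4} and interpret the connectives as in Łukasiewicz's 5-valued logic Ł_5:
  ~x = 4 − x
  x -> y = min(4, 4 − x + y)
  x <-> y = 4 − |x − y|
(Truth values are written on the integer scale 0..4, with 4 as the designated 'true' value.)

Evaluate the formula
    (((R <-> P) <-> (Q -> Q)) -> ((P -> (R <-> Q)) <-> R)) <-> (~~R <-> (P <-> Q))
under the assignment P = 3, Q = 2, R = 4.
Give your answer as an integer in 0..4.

3

R <-> P = 4 <-> 3 = 3
Q -> Q = 2 -> 2 = 4
(R <-> P) <-> (Q -> Q) = 3 <-> 4 = 3
R <-> Q = 4 <-> 2 = 2
P -> (R <-> Q) = 3 -> 2 = 3
(P -> (R <-> Q)) <-> R = 3 <-> 4 = 3
((R <-> P) <-> (Q -> Q)) -> ((P -> (R <-> Q)) <-> R) = 3 -> 3 = 4
~R = ~4 = 0
~~R = ~0 = 4
P <-> Q = 3 <-> 2 = 3
~~R <-> (P <-> Q) = 4 <-> 3 = 3
(((R <-> P) <-> (Q -> Q)) -> ((P -> (R <-> Q)) <-> R)) <-> (~~R <-> (P <-> Q)) = 4 <-> 3 = 3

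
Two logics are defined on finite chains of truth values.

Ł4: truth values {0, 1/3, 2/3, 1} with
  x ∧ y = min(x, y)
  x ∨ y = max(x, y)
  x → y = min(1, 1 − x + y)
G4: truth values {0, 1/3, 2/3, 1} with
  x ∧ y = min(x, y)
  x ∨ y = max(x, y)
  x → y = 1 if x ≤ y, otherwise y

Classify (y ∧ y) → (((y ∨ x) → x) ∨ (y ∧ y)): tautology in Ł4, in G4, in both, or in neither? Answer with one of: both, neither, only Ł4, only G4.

In Ł4: every assignment gives 1 — tautology.
In G4: every assignment gives 1 — tautology.

both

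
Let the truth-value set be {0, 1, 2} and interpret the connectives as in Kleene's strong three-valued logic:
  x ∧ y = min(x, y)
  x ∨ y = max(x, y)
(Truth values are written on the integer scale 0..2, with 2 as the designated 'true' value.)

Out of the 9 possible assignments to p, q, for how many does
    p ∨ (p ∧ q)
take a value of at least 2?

p = 0, q = 0 ↦ 0  <
p = 0, q = 1 ↦ 0  <
p = 0, q = 2 ↦ 0  <
p = 1, q = 0 ↦ 1  <
p = 1, q = 1 ↦ 1  <
p = 1, q = 2 ↦ 1  <
p = 2, q = 0 ↦ 2  ≥
p = 2, q = 1 ↦ 2  ≥
p = 2, q = 2 ↦ 2  ≥
So 3 of the 9 assignments meet the threshold.

3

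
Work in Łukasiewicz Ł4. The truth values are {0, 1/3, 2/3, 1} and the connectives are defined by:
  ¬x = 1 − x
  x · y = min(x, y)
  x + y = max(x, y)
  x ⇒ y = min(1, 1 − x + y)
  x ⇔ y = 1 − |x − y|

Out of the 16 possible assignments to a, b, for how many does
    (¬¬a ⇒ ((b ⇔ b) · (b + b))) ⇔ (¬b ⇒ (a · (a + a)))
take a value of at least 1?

a = 0, b = 0 ↦ 0  <
a = 0, b = 1/3 ↦ 1/3  <
a = 0, b = 2/3 ↦ 2/3  <
a = 0, b = 1 ↦ 1  ≥
a = 1/3, b = 0 ↦ 2/3  <
a = 1/3, b = 1/3 ↦ 2/3  <
a = 1/3, b = 2/3 ↦ 1  ≥
a = 1/3, b = 1 ↦ 1  ≥
a = 2/3, b = 0 ↦ 2/3  <
a = 2/3, b = 1/3 ↦ 2/3  <
a = 2/3, b = 2/3 ↦ 1  ≥
a = 2/3, b = 1 ↦ 1  ≥
a = 1, b = 0 ↦ 0  <
a = 1, b = 1/3 ↦ 1/3  <
a = 1, b = 2/3 ↦ 2/3  <
a = 1, b = 1 ↦ 1  ≥
So 6 of the 16 assignments meet the threshold.

6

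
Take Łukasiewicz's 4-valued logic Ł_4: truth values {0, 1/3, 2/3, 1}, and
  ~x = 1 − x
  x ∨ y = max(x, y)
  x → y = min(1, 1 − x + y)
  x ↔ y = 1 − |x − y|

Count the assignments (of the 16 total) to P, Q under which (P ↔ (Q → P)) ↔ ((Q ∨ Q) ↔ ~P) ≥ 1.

P = 0, Q = 0 ↦ 1  ≥
P = 0, Q = 1/3 ↦ 1  ≥
P = 0, Q = 2/3 ↦ 1  ≥
P = 0, Q = 1 ↦ 1  ≥
P = 1/3, Q = 0 ↦ 1  ≥
P = 1/3, Q = 1/3 ↦ 2/3  <
P = 1/3, Q = 2/3 ↦ 2/3  <
P = 1/3, Q = 1 ↦ 2/3  <
P = 2/3, Q = 0 ↦ 1  ≥
P = 2/3, Q = 1/3 ↦ 2/3  <
P = 2/3, Q = 2/3 ↦ 1  ≥
P = 2/3, Q = 1 ↦ 1/3  <
P = 1, Q = 0 ↦ 1  ≥
P = 1, Q = 1/3 ↦ 2/3  <
P = 1, Q = 2/3 ↦ 1/3  <
P = 1, Q = 1 ↦ 0  <
So 8 of the 16 assignments meet the threshold.

8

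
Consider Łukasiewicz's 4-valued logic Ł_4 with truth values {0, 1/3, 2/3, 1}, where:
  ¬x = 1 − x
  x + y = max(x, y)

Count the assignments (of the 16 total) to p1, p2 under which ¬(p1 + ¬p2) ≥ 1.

p1 = 0, p2 = 0 ↦ 0  <
p1 = 0, p2 = 1/3 ↦ 1/3  <
p1 = 0, p2 = 2/3 ↦ 2/3  <
p1 = 0, p2 = 1 ↦ 1  ≥
p1 = 1/3, p2 = 0 ↦ 0  <
p1 = 1/3, p2 = 1/3 ↦ 1/3  <
p1 = 1/3, p2 = 2/3 ↦ 2/3  <
p1 = 1/3, p2 = 1 ↦ 2/3  <
p1 = 2/3, p2 = 0 ↦ 0  <
p1 = 2/3, p2 = 1/3 ↦ 1/3  <
p1 = 2/3, p2 = 2/3 ↦ 1/3  <
p1 = 2/3, p2 = 1 ↦ 1/3  <
p1 = 1, p2 = 0 ↦ 0  <
p1 = 1, p2 = 1/3 ↦ 0  <
p1 = 1, p2 = 2/3 ↦ 0  <
p1 = 1, p2 = 1 ↦ 0  <
So 1 of the 16 assignments meets the threshold.

1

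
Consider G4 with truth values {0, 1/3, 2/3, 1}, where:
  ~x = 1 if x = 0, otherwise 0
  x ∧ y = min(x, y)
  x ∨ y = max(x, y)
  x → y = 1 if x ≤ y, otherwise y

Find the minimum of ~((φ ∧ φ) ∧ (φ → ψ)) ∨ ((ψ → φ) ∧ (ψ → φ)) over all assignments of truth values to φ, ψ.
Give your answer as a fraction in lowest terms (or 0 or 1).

Take φ = 1/3, ψ = 2/3:
φ ∧ φ = 1/3 ∧ 1/3 = 1/3
φ → ψ = 1/3 → 2/3 = 1
(φ ∧ φ) ∧ (φ → ψ) = 1/3 ∧ 1 = 1/3
~((φ ∧ φ) ∧ (φ → ψ)) = ~1/3 = 0
ψ → φ = 2/3 → 1/3 = 1/3
ψ → φ = 2/3 → 1/3 = 1/3
(ψ → φ) ∧ (ψ → φ) = 1/3 ∧ 1/3 = 1/3
~((φ ∧ φ) ∧ (φ → ψ)) ∨ ((ψ → φ) ∧ (ψ → φ)) = 0 ∨ 1/3 = 1/3
No assignment yields a value below 1/3, so this is the minimum.

1/3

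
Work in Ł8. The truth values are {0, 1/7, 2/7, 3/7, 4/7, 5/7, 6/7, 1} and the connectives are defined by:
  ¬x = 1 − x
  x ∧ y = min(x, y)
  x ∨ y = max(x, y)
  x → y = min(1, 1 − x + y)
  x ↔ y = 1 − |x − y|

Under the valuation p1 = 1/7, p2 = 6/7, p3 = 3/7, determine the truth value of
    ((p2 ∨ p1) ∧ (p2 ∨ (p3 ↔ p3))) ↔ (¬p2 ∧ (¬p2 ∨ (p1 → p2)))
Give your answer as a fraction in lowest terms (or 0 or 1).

p2 ∨ p1 = 6/7 ∨ 1/7 = 6/7
p3 ↔ p3 = 3/7 ↔ 3/7 = 1
p2 ∨ (p3 ↔ p3) = 6/7 ∨ 1 = 1
(p2 ∨ p1) ∧ (p2 ∨ (p3 ↔ p3)) = 6/7 ∧ 1 = 6/7
¬p2 = ¬6/7 = 1/7
¬p2 = ¬6/7 = 1/7
p1 → p2 = 1/7 → 6/7 = 1
¬p2 ∨ (p1 → p2) = 1/7 ∨ 1 = 1
¬p2 ∧ (¬p2 ∨ (p1 → p2)) = 1/7 ∧ 1 = 1/7
((p2 ∨ p1) ∧ (p2 ∨ (p3 ↔ p3))) ↔ (¬p2 ∧ (¬p2 ∨ (p1 → p2))) = 6/7 ↔ 1/7 = 2/7

2/7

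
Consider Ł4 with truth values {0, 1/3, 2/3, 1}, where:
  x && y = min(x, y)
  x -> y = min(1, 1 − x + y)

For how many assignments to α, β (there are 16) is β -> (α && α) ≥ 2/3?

13

α = 0, β = 0 ↦ 1  ≥
α = 0, β = 1/3 ↦ 2/3  ≥
α = 0, β = 2/3 ↦ 1/3  <
α = 0, β = 1 ↦ 0  <
α = 1/3, β = 0 ↦ 1  ≥
α = 1/3, β = 1/3 ↦ 1  ≥
α = 1/3, β = 2/3 ↦ 2/3  ≥
α = 1/3, β = 1 ↦ 1/3  <
α = 2/3, β = 0 ↦ 1  ≥
α = 2/3, β = 1/3 ↦ 1  ≥
α = 2/3, β = 2/3 ↦ 1  ≥
α = 2/3, β = 1 ↦ 2/3  ≥
α = 1, β = 0 ↦ 1  ≥
α = 1, β = 1/3 ↦ 1  ≥
α = 1, β = 2/3 ↦ 1  ≥
α = 1, β = 1 ↦ 1  ≥
So 13 of the 16 assignments meet the threshold.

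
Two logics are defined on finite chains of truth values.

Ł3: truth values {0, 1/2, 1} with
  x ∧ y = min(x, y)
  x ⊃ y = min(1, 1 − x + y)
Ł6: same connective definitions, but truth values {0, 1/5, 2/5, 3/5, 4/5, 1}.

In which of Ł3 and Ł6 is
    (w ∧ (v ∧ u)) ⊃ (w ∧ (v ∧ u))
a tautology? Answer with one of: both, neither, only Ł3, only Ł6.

In Ł3: every assignment gives 1 — tautology.
In Ł6: every assignment gives 1 — tautology.

both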